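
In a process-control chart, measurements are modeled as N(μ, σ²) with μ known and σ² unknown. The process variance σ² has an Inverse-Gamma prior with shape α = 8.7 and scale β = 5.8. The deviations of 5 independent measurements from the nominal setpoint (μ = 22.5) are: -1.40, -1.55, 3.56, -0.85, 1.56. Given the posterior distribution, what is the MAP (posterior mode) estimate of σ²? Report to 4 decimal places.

1.3030

With known mean μ and an Inverse-Gamma(α, β) prior on σ², the Normal likelihood is conjugate: posterior is Inv-Gamma(α + n/2, β + Σ(xᵢ−μ)²/2).
Σ(xᵢ−μ)² = (-1.40)² + (-1.55)² + (3.56)² + (-0.85)² + (1.56)² = 20.1922.
Posterior: Inv-Gamma(8.7 + 5/2, 5.8 + 20.1922/2) = Inv-Gamma(11.20, 15.89610).
Mode = β/(α+1) = 15.89610/12.20 = 1.3030.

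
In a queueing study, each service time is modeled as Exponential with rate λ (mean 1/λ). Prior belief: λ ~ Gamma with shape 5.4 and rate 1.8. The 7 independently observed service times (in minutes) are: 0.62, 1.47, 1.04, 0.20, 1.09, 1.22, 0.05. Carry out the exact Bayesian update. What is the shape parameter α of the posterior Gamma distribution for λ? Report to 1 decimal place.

With a Gamma(shape α, rate β) prior on the exponential rate λ, the posterior after n observations with total T = Σxᵢ is Gamma(α+n, β+T).
Sum of observations T = 5.69 minutes; n = 7.
Posterior: Gamma(5.4+7, 1.8+5.69) = Gamma(12.4, 7.49).
Posterior α = 12.4.

12.4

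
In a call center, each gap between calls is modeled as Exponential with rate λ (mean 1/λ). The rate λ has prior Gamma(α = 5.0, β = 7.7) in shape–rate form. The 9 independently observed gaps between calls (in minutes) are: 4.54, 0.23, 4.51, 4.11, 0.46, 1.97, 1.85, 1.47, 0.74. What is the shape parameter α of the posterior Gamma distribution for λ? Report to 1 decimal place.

14.0

With a Gamma(shape α, rate β) prior on the exponential rate λ, the posterior after n observations with total T = Σxᵢ is Gamma(α+n, β+T).
Sum of observations T = 19.88 minutes; n = 9.
Posterior: Gamma(5.0+9, 7.7+19.88) = Gamma(14.0, 27.58).
Posterior α = 14.0.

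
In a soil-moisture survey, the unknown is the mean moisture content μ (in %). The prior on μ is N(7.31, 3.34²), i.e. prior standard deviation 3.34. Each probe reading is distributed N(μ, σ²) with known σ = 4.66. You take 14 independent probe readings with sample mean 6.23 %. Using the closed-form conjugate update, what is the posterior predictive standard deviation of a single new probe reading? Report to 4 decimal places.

4.8039

For Normal data with known variance σ², a Normal(μ₀, σ₀²) prior on μ is conjugate. Posterior precision = 1/σ₀² + n/σ²; posterior mean is the precision-weighted average of μ₀ and x̄.
σ₀² = 3.34² = 11.1556, σ² = 4.66² = 21.7156; σ² + n·σ₀² = 21.7156 + 14·11.1556 = 177.894.
Posterior precision = 1/σ₀² + n/σ² = 1/11.1556 + 14/21.7156 = (σ² + n·σ₀²)/(σ₀²σ²) = 177.894/(11.1556·21.7156); posterior variance σₙ² = σ₀²σ²/(σ² + n·σ₀²) = 11.1556·21.7156/177.894 = 1.361769.
Predictive variance for one new observation = σₙ² + σ² = 11.1556·21.7156/177.894 + 21.7156 = σ²·(σ₀² + 177.894)/177.894 = 21.7156·189.0496/177.894 = 23.077369; SD = √(21.7156·189.0496/177.894) = 4.8039.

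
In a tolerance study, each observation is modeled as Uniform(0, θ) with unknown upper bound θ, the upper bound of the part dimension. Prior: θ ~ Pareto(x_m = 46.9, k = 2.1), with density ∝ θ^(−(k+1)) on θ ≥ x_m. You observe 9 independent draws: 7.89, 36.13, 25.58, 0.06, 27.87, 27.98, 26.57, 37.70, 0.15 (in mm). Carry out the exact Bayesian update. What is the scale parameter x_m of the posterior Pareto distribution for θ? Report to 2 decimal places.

A Pareto(scale x_m, shape k) prior on the upper bound θ of Uniform(0, θ) is conjugate: posterior is Pareto(max(x_m, max xᵢ), k + n).
Sample maximum = 37.70; prior scale x_m = 46.9 → posterior scale = max = 46.90.
Posterior shape = 2.1 + 9 = 11.1.
Posterior scale x_m = 46.90.

46.90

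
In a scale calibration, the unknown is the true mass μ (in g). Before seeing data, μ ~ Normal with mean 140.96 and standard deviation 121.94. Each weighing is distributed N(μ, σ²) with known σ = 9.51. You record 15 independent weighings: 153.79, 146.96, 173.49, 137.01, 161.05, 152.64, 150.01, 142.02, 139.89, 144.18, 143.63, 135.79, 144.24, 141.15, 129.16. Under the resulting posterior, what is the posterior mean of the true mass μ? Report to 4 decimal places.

146.3318

For Normal data with known variance σ², a Normal(μ₀, σ₀²) prior on μ is conjugate. Posterior precision = 1/σ₀² + n/σ²; posterior mean is the precision-weighted average of μ₀ and x̄.
Σxᵢ = 153.79 + 146.96 + 173.49 + 137.01 + 161.05 + 152.64 + 150.01 + 142.02 + 139.89 + 144.18 + 143.63 + 135.79 + 144.24 + 141.15 + 129.16 = 2195.01, so n·x̄ = 2195.01.
σ₀² = 121.94² = 14869.3636, σ² = 9.51² = 90.4401; σ² + n·σ₀² = 90.4401 + 15·14869.3636 = 223130.8941.
Posterior mean = (μ₀/σ₀² + n·x̄/σ²)/(1/σ₀² + n/σ²) = (σ²·μ₀ + σ₀²·n·x̄)/(σ² + n·σ₀²) = (90.4401·140.96 + 14869.3636·2195.01)/223130.8941 = 32651150.232132/223130.8941 = 146.3318.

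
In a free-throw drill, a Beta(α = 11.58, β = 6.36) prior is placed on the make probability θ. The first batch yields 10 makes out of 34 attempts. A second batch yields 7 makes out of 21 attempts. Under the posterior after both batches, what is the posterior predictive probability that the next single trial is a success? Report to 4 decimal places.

0.3918

The Beta prior is conjugate to a Binomial/Bernoulli likelihood; the update adds successes to α and failures to β.
After batch 1: Beta(11.58+10, 6.36+24) = Beta(21.58, 30.36).
After batch 2: Beta(21.58+7, 30.36+14) = Beta(28.58, 44.36).
For a single future Bernoulli trial, P(success | data) = α/(α+β) = 0.3918.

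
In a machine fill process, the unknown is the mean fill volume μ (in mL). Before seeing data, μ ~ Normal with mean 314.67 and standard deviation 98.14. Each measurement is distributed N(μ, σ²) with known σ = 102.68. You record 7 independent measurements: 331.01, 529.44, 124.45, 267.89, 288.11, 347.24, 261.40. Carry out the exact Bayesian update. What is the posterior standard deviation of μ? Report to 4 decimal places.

For Normal data with known variance σ², a Normal(μ₀, σ₀²) prior on μ is conjugate. Posterior precision = 1/σ₀² + n/σ²; posterior mean is the precision-weighted average of μ₀ and x̄.
σ₀² = 98.14² = 9631.4596, σ² = 102.68² = 10543.1824; σ² + n·σ₀² = 10543.1824 + 7·9631.4596 = 77963.3996.
Posterior precision = 1/σ₀² + n/σ² = 1/9631.4596 + 7/10543.1824 = (σ² + n·σ₀²)/(σ₀²σ²) = 77963.3996/(9631.4596·10543.1824); posterior variance σₙ² = σ₀²σ²/(σ² + n·σ₀²) = 9631.4596·10543.1824/77963.3996 = 1302.485985.
Posterior SD = √σₙ² = √(9631.4596·10543.1824/77963.3996) = 36.0900.

36.0900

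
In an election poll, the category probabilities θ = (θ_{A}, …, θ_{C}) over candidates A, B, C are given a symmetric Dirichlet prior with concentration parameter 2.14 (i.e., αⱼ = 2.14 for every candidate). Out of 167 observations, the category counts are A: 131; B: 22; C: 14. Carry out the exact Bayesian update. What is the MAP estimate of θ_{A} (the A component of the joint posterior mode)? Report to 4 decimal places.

0.7754

The Dirichlet prior is conjugate to the Multinomial likelihood: each posterior αⱼ = prior αⱼ + observed count nⱼ.
Posterior concentration: (133.14, 24.14, 16.14), total = 173.42.
Joint mode component: (α_{A}−1)/(Σα−K) = 132.14/170.42 = 0.7754.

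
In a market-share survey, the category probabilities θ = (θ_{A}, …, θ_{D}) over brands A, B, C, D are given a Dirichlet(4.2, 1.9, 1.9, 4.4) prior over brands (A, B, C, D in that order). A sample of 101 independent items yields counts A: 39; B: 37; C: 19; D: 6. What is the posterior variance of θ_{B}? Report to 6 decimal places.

0.001970

The Dirichlet prior is conjugate to the Multinomial likelihood: each posterior αⱼ = prior αⱼ + observed count nⱼ.
Posterior concentration: (43.2, 38.9, 20.9, 10.4), total = 113.4.
Var[θ_j] = α_j(Σα−α_j)/((Σα)²(Σα+1)) = 38.9·74.5/(113.4²·114.4) = 0.001970.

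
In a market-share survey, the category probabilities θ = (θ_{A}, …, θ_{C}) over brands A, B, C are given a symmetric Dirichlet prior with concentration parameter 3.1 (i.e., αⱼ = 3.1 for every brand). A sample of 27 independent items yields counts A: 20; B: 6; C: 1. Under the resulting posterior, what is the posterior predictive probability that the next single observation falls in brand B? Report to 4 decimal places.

The Dirichlet prior is conjugate to the Multinomial likelihood: each posterior αⱼ = prior αⱼ + observed count nⱼ.
Posterior concentration: (23.1, 9.1, 4.1), total = 36.3.
P(next = B | data) = α_{B}/Σα = 0.2507.

0.2507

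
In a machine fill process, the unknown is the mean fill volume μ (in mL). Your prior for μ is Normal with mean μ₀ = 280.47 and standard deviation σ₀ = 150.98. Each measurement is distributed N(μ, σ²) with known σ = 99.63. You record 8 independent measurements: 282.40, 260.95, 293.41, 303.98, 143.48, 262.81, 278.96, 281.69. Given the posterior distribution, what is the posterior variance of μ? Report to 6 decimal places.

1176.716502

For Normal data with known variance σ², a Normal(μ₀, σ₀²) prior on μ is conjugate. Posterior precision = 1/σ₀² + n/σ²; posterior mean is the precision-weighted average of μ₀ and x̄.
σ₀² = 150.98² = 22794.9604, σ² = 99.63² = 9926.1369; σ² + n·σ₀² = 9926.1369 + 8·22794.9604 = 192285.8201.
Posterior precision = 1/σ₀² + n/σ² = 1/22794.9604 + 8/9926.1369 = (σ² + n·σ₀²)/(σ₀²σ²) = 192285.8201/(22794.9604·9926.1369); posterior variance σₙ² = σ₀²σ²/(σ² + n·σ₀²) = 22794.9604·9926.1369/192285.8201 = 1176.716502.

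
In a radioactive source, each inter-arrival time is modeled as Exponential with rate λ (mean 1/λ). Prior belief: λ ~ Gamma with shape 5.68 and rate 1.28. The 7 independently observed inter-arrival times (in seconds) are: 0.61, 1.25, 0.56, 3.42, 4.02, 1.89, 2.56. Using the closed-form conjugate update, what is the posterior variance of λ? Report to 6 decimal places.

0.052171

With a Gamma(shape α, rate β) prior on the exponential rate λ, the posterior after n observations with total T = Σxᵢ is Gamma(α+n, β+T).
Sum of observations T = 14.31 seconds; n = 7.
Posterior: Gamma(5.68+7, 1.28+14.31) = Gamma(12.68, 15.59).
Var = α/β² = 0.052171.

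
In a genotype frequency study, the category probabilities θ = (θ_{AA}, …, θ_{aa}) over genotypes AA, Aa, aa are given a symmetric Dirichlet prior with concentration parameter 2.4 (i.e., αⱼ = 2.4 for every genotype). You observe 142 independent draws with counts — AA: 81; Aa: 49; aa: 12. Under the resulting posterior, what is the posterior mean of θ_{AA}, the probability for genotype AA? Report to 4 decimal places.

The Dirichlet prior is conjugate to the Multinomial likelihood: each posterior αⱼ = prior αⱼ + observed count nⱼ.
Posterior concentration: (83.4, 51.4, 14.4), total = 149.2.
E[θ_{AA}|data] = α_{AA}/Σα = 83.4/149.2 = 0.5590.

0.5590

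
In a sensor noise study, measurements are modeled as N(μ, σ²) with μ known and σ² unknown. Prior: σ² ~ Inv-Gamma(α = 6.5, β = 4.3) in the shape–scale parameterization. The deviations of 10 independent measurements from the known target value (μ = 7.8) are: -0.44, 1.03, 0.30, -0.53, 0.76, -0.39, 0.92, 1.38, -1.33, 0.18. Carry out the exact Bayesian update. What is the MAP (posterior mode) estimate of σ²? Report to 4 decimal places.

0.6203

With known mean μ and an Inverse-Gamma(α, β) prior on σ², the Normal likelihood is conjugate: posterior is Inv-Gamma(α + n/2, β + Σ(xᵢ−μ)²/2).
Σ(xᵢ−μ)² = (-0.44)² + (1.03)² + (0.30)² + (-0.53)² + (0.76)² + (-0.39)² + (0.92)² + (1.38)² + (-1.33)² + (0.18)² = 6.9072.
Posterior: Inv-Gamma(6.5 + 10/2, 4.3 + 6.9072/2) = Inv-Gamma(11.50, 7.75360).
Mode = β/(α+1) = 7.75360/12.50 = 0.6203.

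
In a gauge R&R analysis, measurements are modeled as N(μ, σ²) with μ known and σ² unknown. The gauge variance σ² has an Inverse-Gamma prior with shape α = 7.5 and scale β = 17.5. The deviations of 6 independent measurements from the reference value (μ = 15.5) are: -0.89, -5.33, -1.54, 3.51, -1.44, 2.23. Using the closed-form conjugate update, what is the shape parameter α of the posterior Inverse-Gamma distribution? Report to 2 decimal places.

With known mean μ and an Inverse-Gamma(α, β) prior on σ², the Normal likelihood is conjugate: posterior is Inv-Gamma(α + n/2, β + Σ(xᵢ−μ)²/2).
Σ(xᵢ−μ)² = (-0.89)² + (-5.33)² + (-1.54)² + (3.51)² + (-1.44)² + (2.23)² = 50.9392.
Posterior: Inv-Gamma(7.5 + 6/2, 17.5 + 50.9392/2) = Inv-Gamma(10.50, 42.96960).
Posterior α = 10.50.

10.50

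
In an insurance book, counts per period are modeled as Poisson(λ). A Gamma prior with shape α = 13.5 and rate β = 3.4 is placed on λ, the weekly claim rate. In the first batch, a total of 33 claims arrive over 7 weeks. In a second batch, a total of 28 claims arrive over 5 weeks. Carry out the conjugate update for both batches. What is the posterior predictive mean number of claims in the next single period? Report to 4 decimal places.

With a Gamma(shape α, rate β) prior, the Poisson likelihood is conjugate: the posterior is Gamma(α + ΣXᵢ, β + n).
After batch 1: Gamma(α+S, β+n) = Gamma(13.5+33, 3.4+7) = Gamma(46.5, 10.4).
After batch 2: Gamma(α+S, β+n) = Gamma(46.5+28, 10.4+5) = Gamma(74.5, 15.4).
The predictive distribution for one future period is NegBinom with mean α/β = 4.8377.

4.8377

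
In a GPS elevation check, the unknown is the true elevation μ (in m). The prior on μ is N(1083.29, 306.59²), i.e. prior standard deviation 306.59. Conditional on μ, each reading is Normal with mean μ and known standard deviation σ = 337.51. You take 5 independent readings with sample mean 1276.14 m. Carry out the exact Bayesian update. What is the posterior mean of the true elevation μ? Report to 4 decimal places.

1238.5169

For Normal data with known variance σ², a Normal(μ₀, σ₀²) prior on μ is conjugate. Posterior precision = 1/σ₀² + n/σ²; posterior mean is the precision-weighted average of μ₀ and x̄.
n·x̄ = 5·1276.14 = 6380.7.
σ₀² = 306.59² = 93997.4281, σ² = 337.51² = 113913.0001; σ² + n·σ₀² = 113913.0001 + 5·93997.4281 = 583900.1406.
Posterior mean = (μ₀/σ₀² + n·x̄/σ²)/(1/σ₀² + n/σ²) = (σ²·μ₀ + σ₀²·n·x̄)/(σ² + n·σ₀²) = (113913.0001·1083.29 + 93997.4281·6380.7)/583900.1406 = 723170203.355999/583900.1406 = 1238.5169.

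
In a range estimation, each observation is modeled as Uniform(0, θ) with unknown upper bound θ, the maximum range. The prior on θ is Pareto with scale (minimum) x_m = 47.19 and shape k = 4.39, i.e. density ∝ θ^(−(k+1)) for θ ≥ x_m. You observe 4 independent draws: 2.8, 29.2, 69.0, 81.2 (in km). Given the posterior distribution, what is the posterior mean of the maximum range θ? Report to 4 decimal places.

A Pareto(scale x_m, shape k) prior on the upper bound θ of Uniform(0, θ) is conjugate: posterior is Pareto(max(x_m, max xᵢ), k + n).
Sample maximum = 81.2; prior scale x_m = 47.19 → posterior scale = max = 81.20.
Posterior shape = 4.39 + 4 = 8.39.
E[θ|data] = k·x_m/(k−1) = 8.39·81.20/7.39 = 92.1878.

92.1878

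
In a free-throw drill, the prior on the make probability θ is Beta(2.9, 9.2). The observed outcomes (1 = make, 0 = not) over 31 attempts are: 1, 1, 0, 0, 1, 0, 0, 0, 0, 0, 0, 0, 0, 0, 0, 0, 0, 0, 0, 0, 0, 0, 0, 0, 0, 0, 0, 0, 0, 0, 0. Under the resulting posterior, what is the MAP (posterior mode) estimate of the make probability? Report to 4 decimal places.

The Beta prior is conjugate to a Binomial/Bernoulli likelihood; the update adds successes to α and failures to β.
Posterior: Beta(α+k, β+n−k) = Beta(2.9+3, 9.2+28) = Beta(5.9, 37.2).
Mode of Beta(a,b) for a,b>1 is (a−1)/(a+b−2) = 4.9/41.1 = 0.1192.

0.1192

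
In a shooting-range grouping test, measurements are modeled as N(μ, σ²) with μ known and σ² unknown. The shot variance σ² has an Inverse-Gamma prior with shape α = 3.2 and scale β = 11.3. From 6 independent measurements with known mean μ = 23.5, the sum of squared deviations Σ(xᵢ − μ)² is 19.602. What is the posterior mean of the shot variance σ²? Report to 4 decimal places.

With known mean μ and an Inverse-Gamma(α, β) prior on σ², the Normal likelihood is conjugate: posterior is Inv-Gamma(α + n/2, β + Σ(xᵢ−μ)²/2).
Posterior: Inv-Gamma(3.2 + 6/2, 11.3 + 19.602/2) = Inv-Gamma(6.20, 21.1010).
E[σ²|data] = β/(α−1) = 21.1010/5.20 = 4.0579.

4.0579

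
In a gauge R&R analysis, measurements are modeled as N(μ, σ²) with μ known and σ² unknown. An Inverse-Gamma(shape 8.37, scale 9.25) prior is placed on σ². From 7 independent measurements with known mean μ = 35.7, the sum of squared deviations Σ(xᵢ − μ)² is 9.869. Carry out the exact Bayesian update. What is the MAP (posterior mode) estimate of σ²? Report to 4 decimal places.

1.1021

With known mean μ and an Inverse-Gamma(α, β) prior on σ², the Normal likelihood is conjugate: posterior is Inv-Gamma(α + n/2, β + Σ(xᵢ−μ)²/2).
Posterior: Inv-Gamma(8.37 + 7/2, 9.25 + 9.869/2) = Inv-Gamma(11.87, 14.1845).
Mode = β/(α+1) = 14.1845/12.87 = 1.1021.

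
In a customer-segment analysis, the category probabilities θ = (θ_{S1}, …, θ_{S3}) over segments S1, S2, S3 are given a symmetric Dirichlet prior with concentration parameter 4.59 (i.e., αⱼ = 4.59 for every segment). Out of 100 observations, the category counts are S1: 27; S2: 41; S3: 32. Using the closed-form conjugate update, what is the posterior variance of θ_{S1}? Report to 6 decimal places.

The Dirichlet prior is conjugate to the Multinomial likelihood: each posterior αⱼ = prior αⱼ + observed count nⱼ.
Posterior concentration: (31.59, 45.59, 36.59), total = 113.77.
Var[θ_j] = α_j(Σα−α_j)/((Σα)²(Σα+1)) = 31.59·82.18/(113.77²·114.77) = 0.001748.

0.001748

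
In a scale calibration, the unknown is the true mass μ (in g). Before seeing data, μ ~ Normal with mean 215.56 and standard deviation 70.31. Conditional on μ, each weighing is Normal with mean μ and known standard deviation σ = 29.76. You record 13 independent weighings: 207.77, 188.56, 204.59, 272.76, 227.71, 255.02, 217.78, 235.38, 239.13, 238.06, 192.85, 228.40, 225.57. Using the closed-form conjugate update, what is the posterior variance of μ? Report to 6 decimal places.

67.201389

For Normal data with known variance σ², a Normal(μ₀, σ₀²) prior on μ is conjugate. Posterior precision = 1/σ₀² + n/σ²; posterior mean is the precision-weighted average of μ₀ and x̄.
σ₀² = 70.31² = 4943.4961, σ² = 29.76² = 885.6576; σ² + n·σ₀² = 885.6576 + 13·4943.4961 = 65151.1069.
Posterior precision = 1/σ₀² + n/σ² = 1/4943.4961 + 13/885.6576 = (σ² + n·σ₀²)/(σ₀²σ²) = 65151.1069/(4943.4961·885.6576); posterior variance σₙ² = σ₀²σ²/(σ² + n·σ₀²) = 4943.4961·885.6576/65151.1069 = 67.201389.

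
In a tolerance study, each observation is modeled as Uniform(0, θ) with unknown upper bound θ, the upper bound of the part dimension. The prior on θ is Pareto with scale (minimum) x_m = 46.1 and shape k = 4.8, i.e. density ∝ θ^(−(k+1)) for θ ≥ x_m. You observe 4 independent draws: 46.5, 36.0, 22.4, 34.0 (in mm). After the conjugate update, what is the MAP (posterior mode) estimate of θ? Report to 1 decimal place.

A Pareto(scale x_m, shape k) prior on the upper bound θ of Uniform(0, θ) is conjugate: posterior is Pareto(max(x_m, max xᵢ), k + n).
Sample maximum = 46.5; prior scale x_m = 46.1 → posterior scale = max = 46.5.
Posterior shape = 4.8 + 4 = 8.8.
The Pareto density is decreasing on [x_m, ∞), so the mode is x_m = 46.5.

46.5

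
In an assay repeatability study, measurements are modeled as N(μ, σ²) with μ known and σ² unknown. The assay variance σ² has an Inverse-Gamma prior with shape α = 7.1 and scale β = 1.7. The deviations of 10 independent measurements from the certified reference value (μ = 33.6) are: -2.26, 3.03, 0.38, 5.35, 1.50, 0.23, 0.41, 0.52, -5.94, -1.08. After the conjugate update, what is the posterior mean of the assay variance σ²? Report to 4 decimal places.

3.8580

With known mean μ and an Inverse-Gamma(α, β) prior on σ², the Normal likelihood is conjugate: posterior is Inv-Gamma(α + n/2, β + Σ(xᵢ−μ)²/2).
Σ(xᵢ−μ)² = (-2.26)² + (3.03)² + (0.38)² + (5.35)² + (1.50)² + (0.23)² + (0.41)² + (0.52)² + (-5.94)² + (-1.08)² = 82.2468.
Posterior: Inv-Gamma(7.1 + 10/2, 1.7 + 82.2468/2) = Inv-Gamma(12.10, 42.82340).
E[σ²|data] = β/(α−1) = 42.82340/11.10 = 3.8580.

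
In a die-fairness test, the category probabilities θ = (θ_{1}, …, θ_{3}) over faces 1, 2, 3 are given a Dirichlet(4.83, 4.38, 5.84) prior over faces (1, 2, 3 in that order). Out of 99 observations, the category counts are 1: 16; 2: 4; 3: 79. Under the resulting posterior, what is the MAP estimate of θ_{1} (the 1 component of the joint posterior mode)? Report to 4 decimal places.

The Dirichlet prior is conjugate to the Multinomial likelihood: each posterior αⱼ = prior αⱼ + observed count nⱼ.
Posterior concentration: (20.83, 8.38, 84.84), total = 114.05.
Joint mode component: (α_{1}−1)/(Σα−K) = 19.83/111.05 = 0.1786.

0.1786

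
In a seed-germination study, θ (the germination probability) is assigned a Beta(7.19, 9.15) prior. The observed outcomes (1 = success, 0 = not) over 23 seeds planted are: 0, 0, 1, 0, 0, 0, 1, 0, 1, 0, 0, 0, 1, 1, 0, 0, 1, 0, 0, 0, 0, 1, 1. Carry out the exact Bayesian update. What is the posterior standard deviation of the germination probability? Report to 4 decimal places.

The Beta prior is conjugate to a Binomial/Bernoulli likelihood; the update adds successes to α and failures to β.
Posterior: Beta(α+k, β+n−k) = Beta(7.19+8, 9.15+15) = Beta(15.19, 24.15).
Var = αβ/((α+β)²(α+β+1)) = 15.19·24.15/(39.34²·40.34) = 0.00587584; SD = √0.00587584 = 0.0767.

0.0767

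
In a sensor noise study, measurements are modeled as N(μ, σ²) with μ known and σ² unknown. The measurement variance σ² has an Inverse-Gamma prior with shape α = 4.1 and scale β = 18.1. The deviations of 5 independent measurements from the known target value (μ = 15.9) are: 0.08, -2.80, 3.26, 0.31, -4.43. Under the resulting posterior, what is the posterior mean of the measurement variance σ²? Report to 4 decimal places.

With known mean μ and an Inverse-Gamma(α, β) prior on σ², the Normal likelihood is conjugate: posterior is Inv-Gamma(α + n/2, β + Σ(xᵢ−μ)²/2).
Σ(xᵢ−μ)² = (0.08)² + (-2.80)² + (3.26)² + (0.31)² + (-4.43)² = 38.1950.
Posterior: Inv-Gamma(4.1 + 5/2, 18.1 + 38.1950/2) = Inv-Gamma(6.60, 37.19750).
E[σ²|data] = β/(α−1) = 37.19750/5.60 = 6.6424.

6.6424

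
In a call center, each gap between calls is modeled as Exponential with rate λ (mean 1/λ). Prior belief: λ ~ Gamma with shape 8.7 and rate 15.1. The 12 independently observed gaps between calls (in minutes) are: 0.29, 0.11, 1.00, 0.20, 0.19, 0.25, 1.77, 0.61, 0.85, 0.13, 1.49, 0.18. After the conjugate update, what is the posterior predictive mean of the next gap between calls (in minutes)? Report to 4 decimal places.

1.1254

With a Gamma(shape α, rate β) prior on the exponential rate λ, the posterior after n observations with total T = Σxᵢ is Gamma(α+n, β+T).
Sum of observations T = 7.07 minutes; n = 12.
Posterior: Gamma(8.7+12, 15.1+7.07) = Gamma(20.7, 22.17).
The predictive distribution for the next observation is Lomax; its mean is β/(α−1) = 22.17/19.7 = 1.1254.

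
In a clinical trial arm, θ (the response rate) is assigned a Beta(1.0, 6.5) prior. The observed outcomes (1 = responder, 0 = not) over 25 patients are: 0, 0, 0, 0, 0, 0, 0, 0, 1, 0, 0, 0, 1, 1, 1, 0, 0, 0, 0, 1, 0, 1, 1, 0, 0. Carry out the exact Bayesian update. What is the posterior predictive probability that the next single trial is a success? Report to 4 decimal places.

0.2462

The Beta prior is conjugate to a Binomial/Bernoulli likelihood; the update adds successes to α and failures to β.
Posterior: Beta(α+k, β+n−k) = Beta(1.0+7, 6.5+18) = Beta(8.0, 24.5).
For a single future Bernoulli trial, P(success | data) = α/(α+β) = 0.2462.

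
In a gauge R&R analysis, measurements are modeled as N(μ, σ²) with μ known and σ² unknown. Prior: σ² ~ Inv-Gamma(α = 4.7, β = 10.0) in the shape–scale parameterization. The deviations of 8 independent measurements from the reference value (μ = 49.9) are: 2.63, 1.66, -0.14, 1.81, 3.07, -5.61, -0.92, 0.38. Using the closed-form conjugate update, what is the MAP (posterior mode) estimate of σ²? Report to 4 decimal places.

3.8586

With known mean μ and an Inverse-Gamma(α, β) prior on σ², the Normal likelihood is conjugate: posterior is Inv-Gamma(α + n/2, β + Σ(xᵢ−μ)²/2).
Σ(xᵢ−μ)² = (2.63)² + (1.66)² + (-0.14)² + (1.81)² + (3.07)² + (-5.61)² + (-0.92)² + (0.38)² = 54.8560.
Posterior: Inv-Gamma(4.7 + 8/2, 10.0 + 54.8560/2) = Inv-Gamma(8.70, 37.42800).
Mode = β/(α+1) = 37.42800/9.70 = 3.8586.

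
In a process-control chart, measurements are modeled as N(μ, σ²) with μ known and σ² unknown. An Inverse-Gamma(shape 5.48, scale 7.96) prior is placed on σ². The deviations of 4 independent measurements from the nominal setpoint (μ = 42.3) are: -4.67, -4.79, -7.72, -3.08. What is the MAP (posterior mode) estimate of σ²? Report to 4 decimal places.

7.6508

With known mean μ and an Inverse-Gamma(α, β) prior on σ², the Normal likelihood is conjugate: posterior is Inv-Gamma(α + n/2, β + Σ(xᵢ−μ)²/2).
Σ(xᵢ−μ)² = (-4.67)² + (-4.79)² + (-7.72)² + (-3.08)² = 113.8378.
Posterior: Inv-Gamma(5.48 + 4/2, 7.96 + 113.8378/2) = Inv-Gamma(7.48, 64.87890).
Mode = β/(α+1) = 64.87890/8.48 = 7.6508.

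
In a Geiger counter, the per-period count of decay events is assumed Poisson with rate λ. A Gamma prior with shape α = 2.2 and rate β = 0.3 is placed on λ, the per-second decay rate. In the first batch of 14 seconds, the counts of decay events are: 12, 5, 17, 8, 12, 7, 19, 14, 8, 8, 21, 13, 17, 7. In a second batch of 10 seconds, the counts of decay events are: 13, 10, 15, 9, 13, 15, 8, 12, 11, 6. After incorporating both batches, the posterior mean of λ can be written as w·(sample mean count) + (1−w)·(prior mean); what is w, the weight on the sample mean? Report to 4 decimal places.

With a Gamma(shape α, rate β) prior, the Poisson likelihood is conjugate: the posterior is Gamma(α + ΣXᵢ, β + n).
Total number of seconds: n = 14 + 10 = 24.
Posterior mean = (α₀+S)/(β₀+n) = [n/(β₀+n)]·(S/n) + [β₀/(β₀+n)]·(α₀/β₀), so only n and β₀ enter the weight.
Weight on data w = n/(β₀+n) = 24/(0.3+24) = 24/24.3 = 0.9877.

0.9877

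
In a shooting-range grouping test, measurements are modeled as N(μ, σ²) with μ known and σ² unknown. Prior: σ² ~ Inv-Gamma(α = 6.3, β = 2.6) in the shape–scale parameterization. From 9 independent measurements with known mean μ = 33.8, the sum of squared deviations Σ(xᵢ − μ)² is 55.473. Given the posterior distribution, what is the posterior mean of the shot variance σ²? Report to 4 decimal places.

3.0956

With known mean μ and an Inverse-Gamma(α, β) prior on σ², the Normal likelihood is conjugate: posterior is Inv-Gamma(α + n/2, β + Σ(xᵢ−μ)²/2).
Posterior: Inv-Gamma(6.3 + 9/2, 2.6 + 55.473/2) = Inv-Gamma(10.80, 30.3365).
E[σ²|data] = β/(α−1) = 30.3365/9.80 = 3.0956.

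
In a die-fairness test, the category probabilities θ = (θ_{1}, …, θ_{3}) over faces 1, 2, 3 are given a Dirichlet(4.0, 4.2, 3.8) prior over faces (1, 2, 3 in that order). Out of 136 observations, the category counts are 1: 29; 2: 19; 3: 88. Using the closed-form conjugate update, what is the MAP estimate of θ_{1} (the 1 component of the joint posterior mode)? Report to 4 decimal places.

0.2207

The Dirichlet prior is conjugate to the Multinomial likelihood: each posterior αⱼ = prior αⱼ + observed count nⱼ.
Posterior concentration: (33.0, 23.2, 91.8), total = 148.0.
Joint mode component: (α_{1}−1)/(Σα−K) = 32.0/145.0 = 0.2207.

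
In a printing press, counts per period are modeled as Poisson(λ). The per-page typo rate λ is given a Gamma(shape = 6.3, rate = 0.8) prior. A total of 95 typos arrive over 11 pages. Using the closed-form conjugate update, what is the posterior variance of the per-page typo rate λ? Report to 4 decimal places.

0.7275

With a Gamma(shape α, rate β) prior, the Poisson likelihood is conjugate: the posterior is Gamma(α + ΣXᵢ, β + n).
Posterior: Gamma(α+S, β+n) = Gamma(6.3+95, 0.8+11) = Gamma(101.3, 11.8).
Var = α/β² = 101.3/11.8² = 0.7275.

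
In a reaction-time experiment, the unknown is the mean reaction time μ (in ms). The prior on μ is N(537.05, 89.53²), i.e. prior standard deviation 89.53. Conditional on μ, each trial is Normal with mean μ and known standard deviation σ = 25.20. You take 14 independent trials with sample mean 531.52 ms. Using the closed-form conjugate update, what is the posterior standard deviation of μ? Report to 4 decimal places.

6.7160

For Normal data with known variance σ², a Normal(μ₀, σ₀²) prior on μ is conjugate. Posterior precision = 1/σ₀² + n/σ²; posterior mean is the precision-weighted average of μ₀ and x̄.
σ₀² = 89.53² = 8015.6209, σ² = 25.20² = 635.04; σ² + n·σ₀² = 635.04 + 14·8015.6209 = 112853.7326.
Posterior precision = 1/σ₀² + n/σ² = 1/8015.6209 + 14/635.04 = (σ² + n·σ₀²)/(σ₀²σ²) = 112853.7326/(8015.6209·635.04); posterior variance σₙ² = σ₀²σ²/(σ² + n·σ₀²) = 8015.6209·635.04/112853.7326 = 45.104754.
Posterior SD = √σₙ² = √(8015.6209·635.04/112853.7326) = 6.7160.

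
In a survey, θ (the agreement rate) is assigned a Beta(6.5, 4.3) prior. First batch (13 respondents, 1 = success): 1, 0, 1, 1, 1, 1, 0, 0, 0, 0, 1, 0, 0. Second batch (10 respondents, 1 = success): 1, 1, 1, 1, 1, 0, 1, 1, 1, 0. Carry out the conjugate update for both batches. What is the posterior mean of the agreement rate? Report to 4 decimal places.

0.6065

The Beta prior is conjugate to a Binomial/Bernoulli likelihood; the update adds successes to α and failures to β.
After batch 1: Beta(6.5+6, 4.3+7) = Beta(12.5, 11.3).
After batch 2: Beta(12.5+8, 11.3+2) = Beta(20.5, 13.3).
Posterior mean = α/(α+β) = 20.5/33.8 = 0.6065.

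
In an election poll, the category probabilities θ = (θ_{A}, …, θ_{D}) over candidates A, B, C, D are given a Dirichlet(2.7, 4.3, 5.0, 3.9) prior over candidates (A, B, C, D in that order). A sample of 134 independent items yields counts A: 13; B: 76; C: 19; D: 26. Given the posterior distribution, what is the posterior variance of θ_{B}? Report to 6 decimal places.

0.001648

The Dirichlet prior is conjugate to the Multinomial likelihood: each posterior αⱼ = prior αⱼ + observed count nⱼ.
Posterior concentration: (15.7, 80.3, 24.0, 29.9), total = 149.9.
Var[θ_j] = α_j(Σα−α_j)/((Σα)²(Σα+1)) = 80.3·69.6/(149.9²·150.9) = 0.001648.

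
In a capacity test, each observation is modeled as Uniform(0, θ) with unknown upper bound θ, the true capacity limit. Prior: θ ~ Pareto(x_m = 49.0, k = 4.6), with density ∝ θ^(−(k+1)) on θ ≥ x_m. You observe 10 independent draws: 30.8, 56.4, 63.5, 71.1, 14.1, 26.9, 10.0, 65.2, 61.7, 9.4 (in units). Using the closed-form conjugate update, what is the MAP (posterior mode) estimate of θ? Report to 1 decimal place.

A Pareto(scale x_m, shape k) prior on the upper bound θ of Uniform(0, θ) is conjugate: posterior is Pareto(max(x_m, max xᵢ), k + n).
Sample maximum = 71.1; prior scale x_m = 49.0 → posterior scale = max = 71.1.
Posterior shape = 4.6 + 10 = 14.6.
The Pareto density is decreasing on [x_m, ∞), so the mode is x_m = 71.1.

71.1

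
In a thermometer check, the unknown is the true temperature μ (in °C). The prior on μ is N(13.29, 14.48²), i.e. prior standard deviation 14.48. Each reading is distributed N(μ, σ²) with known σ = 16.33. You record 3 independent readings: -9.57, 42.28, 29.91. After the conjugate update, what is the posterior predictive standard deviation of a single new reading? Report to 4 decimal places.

18.1409

For Normal data with known variance σ², a Normal(μ₀, σ₀²) prior on μ is conjugate. Posterior precision = 1/σ₀² + n/σ²; posterior mean is the precision-weighted average of μ₀ and x̄.
σ₀² = 14.48² = 209.6704, σ² = 16.33² = 266.6689; σ² + n·σ₀² = 266.6689 + 3·209.6704 = 895.6801.
Posterior precision = 1/σ₀² + n/σ² = 1/209.6704 + 3/266.6689 = (σ² + n·σ₀²)/(σ₀²σ²) = 895.6801/(209.6704·266.6689); posterior variance σₙ² = σ₀²σ²/(σ² + n·σ₀²) = 209.6704·266.6689/895.6801 = 62.424715.
Predictive variance for one new observation = σₙ² + σ² = 209.6704·266.6689/895.6801 + 266.6689 = σ²·(σ₀² + 895.6801)/895.6801 = 266.6689·1105.3505/895.6801 = 329.093615; SD = √(266.6689·1105.3505/895.6801) = 18.1409.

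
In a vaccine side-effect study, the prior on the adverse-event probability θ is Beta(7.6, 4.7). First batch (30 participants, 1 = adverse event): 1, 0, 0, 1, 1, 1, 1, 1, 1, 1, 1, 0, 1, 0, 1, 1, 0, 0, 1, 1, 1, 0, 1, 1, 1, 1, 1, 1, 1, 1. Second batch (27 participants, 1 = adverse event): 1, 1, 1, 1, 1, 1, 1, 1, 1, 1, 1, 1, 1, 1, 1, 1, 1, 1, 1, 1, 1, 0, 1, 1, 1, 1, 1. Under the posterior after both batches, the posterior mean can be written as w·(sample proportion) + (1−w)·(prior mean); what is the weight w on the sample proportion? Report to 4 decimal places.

0.8225

The Beta prior is conjugate to a Binomial/Bernoulli likelihood; the update adds successes to α and failures to β.
Total number of participants: n = 30 + 27 = 57.
Posterior mean = (α₀+k)/(α₀+β₀+n) = [n/(α₀+β₀+n)]·(k/n) + [(α₀+β₀)/(α₀+β₀+n)]·α₀/(α₀+β₀), so only n and the prior enter the weight.
The weight on the data is w = n/(α₀+β₀+n) = 57/(7.6+4.7+57) = 57/69.3 = 0.8225.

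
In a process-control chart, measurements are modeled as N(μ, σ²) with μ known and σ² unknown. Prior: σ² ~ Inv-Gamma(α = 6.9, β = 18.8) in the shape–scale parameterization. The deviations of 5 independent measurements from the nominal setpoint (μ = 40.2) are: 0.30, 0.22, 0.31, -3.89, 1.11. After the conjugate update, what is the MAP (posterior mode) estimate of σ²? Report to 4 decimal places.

2.6057

With known mean μ and an Inverse-Gamma(α, β) prior on σ², the Normal likelihood is conjugate: posterior is Inv-Gamma(α + n/2, β + Σ(xᵢ−μ)²/2).
Σ(xᵢ−μ)² = (0.30)² + (0.22)² + (0.31)² + (-3.89)² + (1.11)² = 16.5987.
Posterior: Inv-Gamma(6.9 + 5/2, 18.8 + 16.5987/2) = Inv-Gamma(9.40, 27.09935).
Mode = β/(α+1) = 27.09935/10.40 = 2.6057.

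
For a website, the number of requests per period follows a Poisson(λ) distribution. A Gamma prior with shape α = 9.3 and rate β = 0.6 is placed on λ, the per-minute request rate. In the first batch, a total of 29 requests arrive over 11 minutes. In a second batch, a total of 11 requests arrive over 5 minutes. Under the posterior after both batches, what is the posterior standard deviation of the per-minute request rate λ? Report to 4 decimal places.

With a Gamma(shape α, rate β) prior, the Poisson likelihood is conjugate: the posterior is Gamma(α + ΣXᵢ, β + n).
After batch 1: Gamma(α+S, β+n) = Gamma(9.3+29, 0.6+11) = Gamma(38.3, 11.6).
After batch 2: Gamma(α+S, β+n) = Gamma(38.3+11, 11.6+5) = Gamma(49.3, 16.6).
SD = √α/β = √49.3/16.6 = 0.4230.

0.4230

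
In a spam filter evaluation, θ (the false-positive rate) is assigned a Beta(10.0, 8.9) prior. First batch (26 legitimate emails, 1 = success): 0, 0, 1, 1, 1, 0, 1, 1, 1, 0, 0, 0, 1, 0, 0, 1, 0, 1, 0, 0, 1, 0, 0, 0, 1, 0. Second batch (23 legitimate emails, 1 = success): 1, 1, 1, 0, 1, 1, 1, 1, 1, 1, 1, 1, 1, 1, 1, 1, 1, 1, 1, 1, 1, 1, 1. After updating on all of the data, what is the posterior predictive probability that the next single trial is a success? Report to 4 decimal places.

0.6333

The Beta prior is conjugate to a Binomial/Bernoulli likelihood; the update adds successes to α and failures to β.
After batch 1: Beta(10.0+11, 8.9+15) = Beta(21.0, 23.9).
After batch 2: Beta(21.0+22, 23.9+1) = Beta(43.0, 24.9).
For a single future Bernoulli trial, P(success | data) = α/(α+β) = 0.6333.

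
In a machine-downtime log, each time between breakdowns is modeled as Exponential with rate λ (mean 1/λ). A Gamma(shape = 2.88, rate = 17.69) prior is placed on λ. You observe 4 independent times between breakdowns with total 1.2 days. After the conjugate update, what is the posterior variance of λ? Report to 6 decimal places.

0.019281

With a Gamma(shape α, rate β) prior on the exponential rate λ, the posterior after n observations with total T = Σxᵢ is Gamma(α+n, β+T).
Posterior: Gamma(2.88+4, 17.69+1.2) = Gamma(6.88, 18.89).
Var = α/β² = 0.019281.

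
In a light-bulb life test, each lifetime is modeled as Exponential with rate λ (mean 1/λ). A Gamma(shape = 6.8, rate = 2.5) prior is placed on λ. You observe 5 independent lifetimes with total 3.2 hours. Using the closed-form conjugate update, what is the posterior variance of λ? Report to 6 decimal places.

With a Gamma(shape α, rate β) prior on the exponential rate λ, the posterior after n observations with total T = Σxᵢ is Gamma(α+n, β+T).
Posterior: Gamma(6.8+5, 2.5+3.2) = Gamma(11.8, 5.7).
Var = α/β² = 0.363189.

0.363189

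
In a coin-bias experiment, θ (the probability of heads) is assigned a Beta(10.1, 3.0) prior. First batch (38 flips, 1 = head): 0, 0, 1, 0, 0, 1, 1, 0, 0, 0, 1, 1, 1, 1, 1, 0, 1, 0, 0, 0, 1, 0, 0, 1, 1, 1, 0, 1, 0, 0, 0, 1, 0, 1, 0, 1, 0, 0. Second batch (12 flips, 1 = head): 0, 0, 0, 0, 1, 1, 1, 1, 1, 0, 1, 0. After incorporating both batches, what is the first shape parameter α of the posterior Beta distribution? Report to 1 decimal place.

33.1

The Beta prior is conjugate to a Binomial/Bernoulli likelihood; the update adds successes to α and failures to β.
After batch 1: Beta(10.1+17, 3.0+21) = Beta(27.1, 24.0).
After batch 2: Beta(27.1+6, 24.0+6) = Beta(33.1, 30.0).
Posterior α = 33.1.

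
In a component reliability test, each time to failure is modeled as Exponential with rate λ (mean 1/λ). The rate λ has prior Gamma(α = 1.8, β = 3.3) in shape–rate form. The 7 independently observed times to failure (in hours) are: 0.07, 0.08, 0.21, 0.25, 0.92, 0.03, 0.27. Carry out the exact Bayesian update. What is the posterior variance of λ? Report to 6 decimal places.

With a Gamma(shape α, rate β) prior on the exponential rate λ, the posterior after n observations with total T = Σxᵢ is Gamma(α+n, β+T).
Sum of observations T = 1.83 hours; n = 7.
Posterior: Gamma(1.8+7, 3.3+1.83) = Gamma(8.8, 5.13).
Var = α/β² = 0.334386.

0.334386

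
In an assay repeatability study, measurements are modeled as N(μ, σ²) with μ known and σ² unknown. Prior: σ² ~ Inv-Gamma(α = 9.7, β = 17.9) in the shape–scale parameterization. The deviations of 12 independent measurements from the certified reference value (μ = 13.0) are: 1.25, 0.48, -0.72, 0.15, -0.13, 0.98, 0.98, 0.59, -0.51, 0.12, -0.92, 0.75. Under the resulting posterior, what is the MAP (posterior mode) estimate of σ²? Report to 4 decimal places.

1.2606

With known mean μ and an Inverse-Gamma(α, β) prior on σ², the Normal likelihood is conjugate: posterior is Inv-Gamma(α + n/2, β + Σ(xᵢ−μ)²/2).
Σ(xᵢ−μ)² = (1.25)² + (0.48)² + (-0.72)² + (0.15)² + (-0.13)² + (0.98)² + (0.98)² + (0.59)² + (-0.51)² + (0.12)² + (-0.92)² + (0.75)² = 6.3030.
Posterior: Inv-Gamma(9.7 + 12/2, 17.9 + 6.3030/2) = Inv-Gamma(15.70, 21.05150).
Mode = β/(α+1) = 21.05150/16.70 = 1.2606.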